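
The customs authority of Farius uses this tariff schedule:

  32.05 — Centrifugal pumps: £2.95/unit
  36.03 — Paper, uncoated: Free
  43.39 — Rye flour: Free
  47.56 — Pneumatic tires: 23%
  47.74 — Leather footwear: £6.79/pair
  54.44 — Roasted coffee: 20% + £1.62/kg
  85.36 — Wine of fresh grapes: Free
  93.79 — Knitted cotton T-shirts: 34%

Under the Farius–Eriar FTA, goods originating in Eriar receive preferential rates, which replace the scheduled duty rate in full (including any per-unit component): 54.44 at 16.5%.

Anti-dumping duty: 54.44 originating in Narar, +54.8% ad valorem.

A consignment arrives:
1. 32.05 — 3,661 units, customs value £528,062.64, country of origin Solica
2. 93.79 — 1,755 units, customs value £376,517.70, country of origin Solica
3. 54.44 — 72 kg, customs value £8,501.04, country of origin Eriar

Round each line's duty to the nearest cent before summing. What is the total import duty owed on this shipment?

£140,218.64

Line 1 (32.05, Solica, 3,661 units, £528,062.64):
Base rate for 32.05 is £2.95/unit.
Duty = 3,661 × £2.95 = £10,799.95.
Line 2 (93.79, Solica, 1,755 units, £376,517.70):
Base rate for 93.79 is 34%.
Duty = £376,517.70 × 34% = £128,016.02.
Line 3 (54.44, Eriar, 72 kg, £8,501.04):
Base rate for 54.44 is 20% + £1.62/kg.
Origin Eriar qualifies under the Farius–Eriar agreement and 54.44 is covered: preferential rate 16.5% applies instead.
The additional-duty order on 54.44 targets Narar, not Eriar; it does not apply.
Duty = £8,501.04 × 16.5% = £1,402.67.
Total = £10,799.95 + £128,016.02 + £1,402.67 = £140,218.64.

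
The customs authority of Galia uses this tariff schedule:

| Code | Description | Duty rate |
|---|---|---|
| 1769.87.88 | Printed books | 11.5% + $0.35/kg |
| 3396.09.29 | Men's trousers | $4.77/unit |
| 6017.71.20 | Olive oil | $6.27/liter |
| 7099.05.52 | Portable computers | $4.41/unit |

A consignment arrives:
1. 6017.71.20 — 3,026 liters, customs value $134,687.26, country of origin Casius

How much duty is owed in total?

Line 1 (6017.71.20, Casius, 3,026 liters, $134,687.26):
Base rate for 6017.71.20 is $6.27/liter.
Duty = 3,026 × $6.27 = $18,973.02.

$18,973.02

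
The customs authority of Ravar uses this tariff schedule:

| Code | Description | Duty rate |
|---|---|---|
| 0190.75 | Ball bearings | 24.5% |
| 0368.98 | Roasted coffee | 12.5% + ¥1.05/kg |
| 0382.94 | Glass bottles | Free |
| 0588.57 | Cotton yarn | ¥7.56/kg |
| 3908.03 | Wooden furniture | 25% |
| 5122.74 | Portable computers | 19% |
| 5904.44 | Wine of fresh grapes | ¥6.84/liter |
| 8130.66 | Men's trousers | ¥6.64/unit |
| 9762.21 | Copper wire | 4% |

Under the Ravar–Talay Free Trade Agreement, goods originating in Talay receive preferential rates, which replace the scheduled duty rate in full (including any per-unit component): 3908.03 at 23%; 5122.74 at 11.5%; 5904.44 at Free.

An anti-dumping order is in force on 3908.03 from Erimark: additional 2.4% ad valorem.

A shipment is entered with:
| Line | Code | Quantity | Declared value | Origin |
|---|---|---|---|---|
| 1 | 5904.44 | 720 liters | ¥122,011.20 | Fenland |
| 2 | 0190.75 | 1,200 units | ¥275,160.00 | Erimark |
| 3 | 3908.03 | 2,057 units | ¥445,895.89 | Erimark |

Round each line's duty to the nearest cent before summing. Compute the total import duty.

¥194,514.47

Line 1 (5904.44, Fenland, 720 liters, ¥122,011.20):
Base rate for 5904.44 is ¥6.84/liter.
5904.44 has an FTA preferential rate, but origin Fenland is not Talay; base rate stands.
Duty = 720 × ¥6.84 = ¥4,924.80.
Line 2 (0190.75, Erimark, 1,200 units, ¥275,160.00):
Base rate for 0190.75 is 24.5%.
Duty = ¥275,160.00 × 24.5% = ¥67,414.20.
Line 3 (3908.03, Erimark, 2,057 units, ¥445,895.89):
Base rate for 3908.03 is 25%.
3908.03 has an FTA preferential rate, but origin Erimark is not Talay; base rate stands.
Additional duty on 3908.03 from Erimark: +2.4%. Applied ad valorem rate: 25% + 2.4% = 27.4%.
Duty = ¥445,895.89 × 27.4% = ¥122,175.47.
Total = ¥4,924.80 + ¥67,414.20 + ¥122,175.47 = ¥194,514.47.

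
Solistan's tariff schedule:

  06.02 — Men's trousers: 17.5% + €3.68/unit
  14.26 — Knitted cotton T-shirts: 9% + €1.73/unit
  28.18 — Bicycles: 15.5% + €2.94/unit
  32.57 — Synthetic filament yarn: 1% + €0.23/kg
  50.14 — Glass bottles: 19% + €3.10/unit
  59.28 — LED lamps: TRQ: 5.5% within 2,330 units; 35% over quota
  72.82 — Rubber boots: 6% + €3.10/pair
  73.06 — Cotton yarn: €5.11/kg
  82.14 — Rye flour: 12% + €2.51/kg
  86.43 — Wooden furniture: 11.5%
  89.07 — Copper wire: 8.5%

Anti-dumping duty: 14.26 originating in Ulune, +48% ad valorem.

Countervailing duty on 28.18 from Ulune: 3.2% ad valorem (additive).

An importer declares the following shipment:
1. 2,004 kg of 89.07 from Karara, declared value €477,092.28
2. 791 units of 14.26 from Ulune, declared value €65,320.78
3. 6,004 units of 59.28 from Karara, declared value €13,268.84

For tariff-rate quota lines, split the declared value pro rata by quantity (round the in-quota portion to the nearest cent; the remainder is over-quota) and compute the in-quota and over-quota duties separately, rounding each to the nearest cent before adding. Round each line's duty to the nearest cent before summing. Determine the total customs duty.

Line 1 (89.07, Karara, 2,004 kg, €477,092.28):
Base rate for 89.07 is 8.5%.
Duty = €477,092.28 × 8.5% = €40,552.84.
Line 2 (14.26, Ulune, 791 units, €65,320.78):
Base rate for 14.26 is 9% + €1.73/unit.
Additional duty on 14.26 from Ulune: +48%. Applied ad valorem rate: 9% + 48% = 57%.
Duty = €65,320.78 × 57% + 791 × €1.73 = €38,601.27.
Line 3 (59.28, Karara, 6,004 units, €13,268.84):
Code 59.28 is under a tariff-rate quota (threshold 2,330 units). In-quota: 2,330 units at 5.5%; over-quota: 3,674 units at 35%.
Pro-rata value split: in-quota = €13,268.84 × 2,330/6,004 = €5,149.30; over-quota = €13,268.84 − €5,149.30 = €8,119.54.
In-quota duty = €5,149.30 × 5.5% = €283.21. Over-quota duty = €8,119.54 × 35% = €2,841.84.
Line duty = €283.21 + €2,841.84 = €3,125.05.
Total = €40,552.84 + €38,601.27 + €3,125.05 = €82,279.16.

€82,279.16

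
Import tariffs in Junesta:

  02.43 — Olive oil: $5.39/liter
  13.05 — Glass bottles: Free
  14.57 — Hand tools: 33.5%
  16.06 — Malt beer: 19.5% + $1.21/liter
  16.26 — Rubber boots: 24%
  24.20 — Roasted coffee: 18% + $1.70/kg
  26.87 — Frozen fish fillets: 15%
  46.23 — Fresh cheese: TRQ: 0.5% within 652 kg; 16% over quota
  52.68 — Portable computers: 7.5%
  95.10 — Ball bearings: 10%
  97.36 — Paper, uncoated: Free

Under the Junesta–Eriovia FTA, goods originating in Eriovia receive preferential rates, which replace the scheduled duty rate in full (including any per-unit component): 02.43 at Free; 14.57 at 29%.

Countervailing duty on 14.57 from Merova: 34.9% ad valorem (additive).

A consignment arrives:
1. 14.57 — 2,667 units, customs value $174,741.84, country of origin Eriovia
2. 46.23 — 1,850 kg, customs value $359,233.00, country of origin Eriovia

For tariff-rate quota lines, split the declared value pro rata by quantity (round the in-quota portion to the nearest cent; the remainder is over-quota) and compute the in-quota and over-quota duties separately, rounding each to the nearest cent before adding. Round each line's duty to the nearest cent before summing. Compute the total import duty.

Line 1 (14.57, Eriovia, 2,667 units, $174,741.84):
Base rate for 14.57 is 33.5%.
Origin Eriovia qualifies under the Junesta–Eriovia agreement and 14.57 is covered: preferential rate 29% applies instead.
The additional-duty order on 14.57 targets Merova, not Eriovia; it does not apply.
Duty = $174,741.84 × 29% = $50,675.13.
Line 2 (46.23, Eriovia, 1,850 kg, $359,233.00):
Code 46.23 is under a tariff-rate quota (threshold 652 kg). In-quota: 652 kg at 0.5%; over-quota: 1,198 kg at 16%.
Pro-rata value split: in-quota = $359,233.00 × 652/1,850 = $126,605.36; over-quota = $359,233.00 − $126,605.36 = $232,627.64.
In-quota duty = $126,605.36 × 0.5% = $633.03. Over-quota duty = $232,627.64 × 16% = $37,220.42.
Line duty = $633.03 + $37,220.42 = $37,853.45.
Total = $50,675.13 + $37,853.45 = $88,528.58.

$88,528.58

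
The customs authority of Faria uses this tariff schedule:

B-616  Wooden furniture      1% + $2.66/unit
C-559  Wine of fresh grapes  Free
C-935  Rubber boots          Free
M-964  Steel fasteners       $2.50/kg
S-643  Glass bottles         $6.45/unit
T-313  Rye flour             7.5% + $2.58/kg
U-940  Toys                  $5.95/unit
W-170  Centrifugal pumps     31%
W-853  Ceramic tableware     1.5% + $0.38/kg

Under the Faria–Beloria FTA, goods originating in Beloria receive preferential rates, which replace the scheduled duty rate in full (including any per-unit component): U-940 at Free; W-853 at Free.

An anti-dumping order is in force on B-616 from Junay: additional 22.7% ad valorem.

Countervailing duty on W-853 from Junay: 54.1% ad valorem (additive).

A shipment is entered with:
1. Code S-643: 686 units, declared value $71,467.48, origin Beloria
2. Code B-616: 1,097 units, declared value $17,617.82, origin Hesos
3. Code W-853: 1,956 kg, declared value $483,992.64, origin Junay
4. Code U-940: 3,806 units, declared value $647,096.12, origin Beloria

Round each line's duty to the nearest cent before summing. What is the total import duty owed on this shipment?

$277,362.09

Line 1 (S-643, Beloria, 686 units, $71,467.48):
Base rate for S-643 is $6.45/unit.
Origin Beloria is the FTA partner but S-643 is not on the preference list; base rate stands.
Duty = 686 × $6.45 = $4,424.70.
Line 2 (B-616, Hesos, 1,097 units, $17,617.82):
Base rate for B-616 is 1% + $2.66/unit.
The additional-duty order on B-616 targets Junay, not Hesos; it does not apply.
Duty = $17,617.82 × 1% + 1,097 × $2.66 = $3,094.20.
Line 3 (W-853, Junay, 1,956 kg, $483,992.64):
Base rate for W-853 is 1.5% + $0.38/kg.
W-853 has an FTA preferential rate, but origin Junay is not Beloria; base rate stands.
Additional duty on W-853 from Junay: +54.1%. Applied ad valorem rate: 1.5% + 54.1% = 55.6%.
Duty = $483,992.64 × 55.6% + 1,956 × $0.38 = $269,843.19.
Line 4 (U-940, Beloria, 3,806 units, $647,096.12):
Base rate for U-940 is $5.95/unit.
Origin Beloria qualifies under the Faria–Beloria agreement and U-940 is covered: preferential rate Free applies instead.
Duty = $647,096.12 × 0% = $0.00.
Total = $4,424.70 + $3,094.20 + $269,843.19 + $0.00 = $277,362.09.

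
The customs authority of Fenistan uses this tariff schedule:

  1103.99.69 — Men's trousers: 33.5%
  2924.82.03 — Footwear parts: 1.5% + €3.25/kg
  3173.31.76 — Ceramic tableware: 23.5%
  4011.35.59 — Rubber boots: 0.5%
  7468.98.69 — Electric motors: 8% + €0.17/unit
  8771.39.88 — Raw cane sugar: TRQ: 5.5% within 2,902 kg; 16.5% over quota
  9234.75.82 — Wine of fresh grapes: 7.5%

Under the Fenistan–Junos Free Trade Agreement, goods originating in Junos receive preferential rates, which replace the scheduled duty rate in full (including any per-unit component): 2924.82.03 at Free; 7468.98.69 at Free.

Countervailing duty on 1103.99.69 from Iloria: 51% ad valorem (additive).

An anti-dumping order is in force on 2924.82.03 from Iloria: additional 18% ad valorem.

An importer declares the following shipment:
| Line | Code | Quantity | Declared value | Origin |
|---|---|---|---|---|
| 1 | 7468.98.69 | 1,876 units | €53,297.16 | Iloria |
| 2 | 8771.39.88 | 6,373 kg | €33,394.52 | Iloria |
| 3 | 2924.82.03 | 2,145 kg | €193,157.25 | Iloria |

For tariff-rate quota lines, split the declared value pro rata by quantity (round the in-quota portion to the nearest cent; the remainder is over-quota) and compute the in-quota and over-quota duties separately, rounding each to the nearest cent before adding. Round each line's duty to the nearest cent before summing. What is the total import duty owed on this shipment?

Line 1 (7468.98.69, Iloria, 1,876 units, €53,297.16):
Base rate for 7468.98.69 is 8% + €0.17/unit.
7468.98.69 has an FTA preferential rate, but origin Iloria is not Junos; base rate stands.
Duty = €53,297.16 × 8% + 1,876 × €0.17 = €4,582.69.
Line 2 (8771.39.88, Iloria, 6,373 kg, €33,394.52):
Code 8771.39.88 is under a tariff-rate quota (threshold 2,902 kg). In-quota: 2,902 kg at 5.5%; over-quota: 3,471 kg at 16.5%.
Pro-rata value split: in-quota = €33,394.52 × 2,902/6,373 = €15,206.48; over-quota = €33,394.52 − €15,206.48 = €18,188.04.
In-quota duty = €15,206.48 × 5.5% = €836.36. Over-quota duty = €18,188.04 × 16.5% = €3,001.03.
Line duty = €836.36 + €3,001.03 = €3,837.39.
Line 3 (2924.82.03, Iloria, 2,145 kg, €193,157.25):
Base rate for 2924.82.03 is 1.5% + €3.25/kg.
2924.82.03 has an FTA preferential rate, but origin Iloria is not Junos; base rate stands.
Additional duty on 2924.82.03 from Iloria: +18%. Applied ad valorem rate: 1.5% + 18% = 19.5%.
Duty = €193,157.25 × 19.5% + 2,145 × €3.25 = €44,636.91.
Total = €4,582.69 + €3,837.39 + €44,636.91 = €53,056.99.

€53,056.99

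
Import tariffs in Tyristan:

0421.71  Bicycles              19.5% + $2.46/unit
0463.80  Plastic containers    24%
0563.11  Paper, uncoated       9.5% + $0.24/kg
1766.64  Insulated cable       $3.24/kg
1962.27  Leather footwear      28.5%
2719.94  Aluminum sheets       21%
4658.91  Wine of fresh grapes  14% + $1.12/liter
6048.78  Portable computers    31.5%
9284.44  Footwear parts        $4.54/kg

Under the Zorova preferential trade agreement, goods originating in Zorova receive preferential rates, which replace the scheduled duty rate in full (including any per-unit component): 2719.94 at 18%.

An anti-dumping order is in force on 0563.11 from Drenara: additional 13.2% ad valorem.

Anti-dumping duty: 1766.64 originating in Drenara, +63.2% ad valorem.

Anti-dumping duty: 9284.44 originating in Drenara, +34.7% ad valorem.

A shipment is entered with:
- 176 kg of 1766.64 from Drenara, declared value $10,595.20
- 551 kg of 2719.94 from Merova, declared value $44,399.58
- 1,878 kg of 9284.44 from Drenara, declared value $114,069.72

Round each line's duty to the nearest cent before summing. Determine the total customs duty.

Line 1 (1766.64, Drenara, 176 kg, $10,595.20):
Base rate for 1766.64 is $3.24/kg.
Additional duty on 1766.64 from Drenara: +63.2% ad valorem. Applied ad valorem rate = 63.2%.
Duty = $10,595.20 × 63.2% + 176 × $3.24 = $7,266.41.
Line 2 (2719.94, Merova, 551 kg, $44,399.58):
Base rate for 2719.94 is 21%.
2719.94 has an FTA preferential rate, but origin Merova is not Zorova; base rate stands.
Duty = $44,399.58 × 21% = $9,323.91.
Line 3 (9284.44, Drenara, 1,878 kg, $114,069.72):
Base rate for 9284.44 is $4.54/kg.
Additional duty on 9284.44 from Drenara: +34.7% ad valorem. Applied ad valorem rate = 34.7%.
Duty = $114,069.72 × 34.7% + 1,878 × $4.54 = $48,108.31.
Total = $7,266.41 + $9,323.91 + $48,108.31 = $64,698.63.

$64,698.63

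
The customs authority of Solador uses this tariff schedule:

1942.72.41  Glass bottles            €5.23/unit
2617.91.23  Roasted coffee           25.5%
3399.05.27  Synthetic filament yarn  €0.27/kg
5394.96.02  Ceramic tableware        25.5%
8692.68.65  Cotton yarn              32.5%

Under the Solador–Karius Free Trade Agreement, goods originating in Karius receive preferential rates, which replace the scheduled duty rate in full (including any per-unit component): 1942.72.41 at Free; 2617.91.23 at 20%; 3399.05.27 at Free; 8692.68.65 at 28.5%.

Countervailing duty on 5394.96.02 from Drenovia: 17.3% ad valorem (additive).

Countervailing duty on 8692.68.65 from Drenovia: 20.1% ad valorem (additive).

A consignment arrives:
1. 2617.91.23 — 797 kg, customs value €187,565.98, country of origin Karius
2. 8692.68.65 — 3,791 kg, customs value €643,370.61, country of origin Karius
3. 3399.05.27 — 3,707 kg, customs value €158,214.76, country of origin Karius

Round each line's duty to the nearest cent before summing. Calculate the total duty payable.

Line 1 (2617.91.23, Karius, 797 kg, €187,565.98):
Base rate for 2617.91.23 is 25.5%.
Origin Karius qualifies under the Solador–Karius agreement and 2617.91.23 is covered: preferential rate 20% applies instead.
Duty = €187,565.98 × 20% = €37,513.20.
Line 2 (8692.68.65, Karius, 3,791 kg, €643,370.61):
Base rate for 8692.68.65 is 32.5%.
Origin Karius qualifies under the Solador–Karius agreement and 8692.68.65 is covered: preferential rate 28.5% applies instead.
The additional-duty order on 8692.68.65 targets Drenovia, not Karius; it does not apply.
Duty = €643,370.61 × 28.5% = €183,360.62.
Line 3 (3399.05.27, Karius, 3,707 kg, €158,214.76):
Base rate for 3399.05.27 is €0.27/kg.
Origin Karius qualifies under the Solador–Karius agreement and 3399.05.27 is covered: preferential rate Free applies instead.
Duty = €158,214.76 × 0% = €0.00.
Total = €37,513.20 + €183,360.62 + €0.00 = €220,873.82.

€220,873.82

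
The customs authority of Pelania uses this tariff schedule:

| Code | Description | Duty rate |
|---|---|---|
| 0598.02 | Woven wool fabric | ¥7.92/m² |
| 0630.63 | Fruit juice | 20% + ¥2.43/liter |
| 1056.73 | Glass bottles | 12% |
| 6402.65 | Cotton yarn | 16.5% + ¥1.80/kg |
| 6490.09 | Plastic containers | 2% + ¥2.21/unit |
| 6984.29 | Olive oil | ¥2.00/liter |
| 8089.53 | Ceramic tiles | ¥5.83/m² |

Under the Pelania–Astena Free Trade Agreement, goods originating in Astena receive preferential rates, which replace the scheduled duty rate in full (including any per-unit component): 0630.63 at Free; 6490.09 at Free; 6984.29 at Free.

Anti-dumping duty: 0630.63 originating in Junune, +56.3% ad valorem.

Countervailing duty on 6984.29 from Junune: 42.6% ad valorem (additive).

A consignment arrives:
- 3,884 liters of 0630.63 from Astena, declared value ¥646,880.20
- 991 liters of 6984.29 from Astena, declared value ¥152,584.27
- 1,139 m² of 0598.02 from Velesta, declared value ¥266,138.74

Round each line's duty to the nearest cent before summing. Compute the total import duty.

¥9,020.88

Line 1 (0630.63, Astena, 3,884 liters, ¥646,880.20):
Base rate for 0630.63 is 20% + ¥2.43/liter.
Origin Astena qualifies under the Pelania–Astena agreement and 0630.63 is covered: preferential rate Free applies instead.
The additional-duty order on 0630.63 targets Junune, not Astena; it does not apply.
Duty = ¥646,880.20 × 0% = ¥0.00.
Line 2 (6984.29, Astena, 991 liters, ¥152,584.27):
Base rate for 6984.29 is ¥2.00/liter.
Origin Astena qualifies under the Pelania–Astena agreement and 6984.29 is covered: preferential rate Free applies instead.
The additional-duty order on 6984.29 targets Junune, not Astena; it does not apply.
Duty = ¥152,584.27 × 0% = ¥0.00.
Line 3 (0598.02, Velesta, 1,139 m², ¥266,138.74):
Base rate for 0598.02 is ¥7.92/m².
Duty = 1,139 × ¥7.92 = ¥9,020.88.
Total = ¥0.00 + ¥0.00 + ¥9,020.88 = ¥9,020.88.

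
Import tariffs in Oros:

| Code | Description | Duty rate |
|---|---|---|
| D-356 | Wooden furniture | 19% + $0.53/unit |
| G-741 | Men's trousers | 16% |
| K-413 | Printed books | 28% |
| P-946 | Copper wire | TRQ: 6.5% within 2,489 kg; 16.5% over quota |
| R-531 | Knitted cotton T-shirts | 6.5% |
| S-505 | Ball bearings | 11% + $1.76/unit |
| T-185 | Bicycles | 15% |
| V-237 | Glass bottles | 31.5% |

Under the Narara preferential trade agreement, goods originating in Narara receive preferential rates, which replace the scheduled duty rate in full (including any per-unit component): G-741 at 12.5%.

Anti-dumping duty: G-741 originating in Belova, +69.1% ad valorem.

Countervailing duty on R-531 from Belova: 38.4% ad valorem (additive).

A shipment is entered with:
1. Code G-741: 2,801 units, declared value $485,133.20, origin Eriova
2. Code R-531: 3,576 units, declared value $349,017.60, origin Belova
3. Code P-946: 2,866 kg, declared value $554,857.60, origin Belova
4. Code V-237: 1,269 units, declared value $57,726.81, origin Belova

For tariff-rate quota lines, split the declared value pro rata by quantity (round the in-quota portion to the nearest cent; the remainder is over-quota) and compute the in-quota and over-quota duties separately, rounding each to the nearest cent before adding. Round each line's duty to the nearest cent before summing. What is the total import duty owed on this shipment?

Line 1 (G-741, Eriova, 2,801 units, $485,133.20):
Base rate for G-741 is 16%.
G-741 has an FTA preferential rate, but origin Eriova is not Narara; base rate stands.
The additional-duty order on G-741 targets Belova, not Eriova; it does not apply.
Duty = $485,133.20 × 16% = $77,621.31.
Line 2 (R-531, Belova, 3,576 units, $349,017.60):
Base rate for R-531 is 6.5%.
Additional duty on R-531 from Belova: +38.4%. Applied ad valorem rate: 6.5% + 38.4% = 44.9%.
Duty = $349,017.60 × 44.9% = $156,708.90.
Line 3 (P-946, Belova, 2,866 kg, $554,857.60):
Code P-946 is under a tariff-rate quota (threshold 2,489 kg). In-quota: 2,489 kg at 6.5%; over-quota: 377 kg at 16.5%.
Pro-rata value split: in-quota = $554,857.60 × 2,489/2,866 = $481,870.40; over-quota = $554,857.60 − $481,870.40 = $72,987.20.
In-quota duty = $481,870.40 × 6.5% = $31,321.58. Over-quota duty = $72,987.20 × 16.5% = $12,042.89.
Line duty = $31,321.58 + $12,042.89 = $43,364.47.
Line 4 (V-237, Belova, 1,269 units, $57,726.81):
Base rate for V-237 is 31.5%.
Duty = $57,726.81 × 31.5% = $18,183.95.
Total = $77,621.31 + $156,708.90 + $43,364.47 + $18,183.95 = $295,878.63.

$295,878.63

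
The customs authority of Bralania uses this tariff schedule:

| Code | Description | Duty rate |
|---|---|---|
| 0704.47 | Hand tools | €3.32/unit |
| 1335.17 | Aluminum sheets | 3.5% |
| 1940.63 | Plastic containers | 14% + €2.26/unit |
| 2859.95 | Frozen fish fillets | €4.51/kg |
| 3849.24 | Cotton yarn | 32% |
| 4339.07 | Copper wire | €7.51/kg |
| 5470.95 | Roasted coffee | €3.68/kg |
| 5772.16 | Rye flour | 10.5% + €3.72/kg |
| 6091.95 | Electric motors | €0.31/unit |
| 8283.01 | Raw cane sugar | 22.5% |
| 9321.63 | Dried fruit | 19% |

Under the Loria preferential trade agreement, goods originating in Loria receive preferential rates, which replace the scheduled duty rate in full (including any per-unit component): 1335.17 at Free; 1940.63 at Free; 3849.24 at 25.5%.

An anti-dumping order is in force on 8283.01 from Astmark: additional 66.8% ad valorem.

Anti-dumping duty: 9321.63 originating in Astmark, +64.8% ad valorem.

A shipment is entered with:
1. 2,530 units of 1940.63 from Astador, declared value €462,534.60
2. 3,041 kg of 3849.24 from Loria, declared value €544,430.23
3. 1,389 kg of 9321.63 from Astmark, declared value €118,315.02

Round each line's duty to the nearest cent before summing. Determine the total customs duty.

Line 1 (1940.63, Astador, 2,530 units, €462,534.60):
Base rate for 1940.63 is 14% + €2.26/unit.
1940.63 has an FTA preferential rate, but origin Astador is not Loria; base rate stands.
Duty = €462,534.60 × 14% + 2,530 × €2.26 = €70,472.64.
Line 2 (3849.24, Loria, 3,041 kg, €544,430.23):
Base rate for 3849.24 is 32%.
Origin Loria qualifies under the Bralania–Loria agreement and 3849.24 is covered: preferential rate 25.5% applies instead.
Duty = €544,430.23 × 25.5% = €138,829.71.
Line 3 (9321.63, Astmark, 1,389 kg, €118,315.02):
Base rate for 9321.63 is 19%.
Additional duty on 9321.63 from Astmark: +64.8%. Applied ad valorem rate: 19% + 64.8% = 83.8%.
Duty = €118,315.02 × 83.8% = €99,147.99.
Total = €70,472.64 + €138,829.71 + €99,147.99 = €308,450.34.

€308,450.34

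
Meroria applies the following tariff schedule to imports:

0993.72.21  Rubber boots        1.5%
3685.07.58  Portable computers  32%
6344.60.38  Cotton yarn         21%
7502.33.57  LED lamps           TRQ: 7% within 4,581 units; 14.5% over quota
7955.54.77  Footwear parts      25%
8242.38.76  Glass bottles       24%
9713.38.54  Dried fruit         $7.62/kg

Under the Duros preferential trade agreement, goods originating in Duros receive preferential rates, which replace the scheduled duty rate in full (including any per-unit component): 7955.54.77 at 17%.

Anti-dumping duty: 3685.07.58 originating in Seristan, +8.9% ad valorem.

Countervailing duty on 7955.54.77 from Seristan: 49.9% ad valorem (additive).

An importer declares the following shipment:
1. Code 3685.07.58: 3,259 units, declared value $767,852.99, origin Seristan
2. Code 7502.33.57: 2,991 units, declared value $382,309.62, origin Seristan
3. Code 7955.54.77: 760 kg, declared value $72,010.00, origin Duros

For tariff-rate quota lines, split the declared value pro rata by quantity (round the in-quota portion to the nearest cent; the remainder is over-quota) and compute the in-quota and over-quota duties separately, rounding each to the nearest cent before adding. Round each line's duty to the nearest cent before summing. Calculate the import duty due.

Line 1 (3685.07.58, Seristan, 3,259 units, $767,852.99):
Base rate for 3685.07.58 is 32%.
Additional duty on 3685.07.58 from Seristan: +8.9%. Applied ad valorem rate: 32% + 8.9% = 40.9%.
Duty = $767,852.99 × 40.9% = $314,051.87.
Line 2 (7502.33.57, Seristan, 2,991 units, $382,309.62):
Code 7502.33.57 is under a tariff-rate quota (threshold 4,581 units). Quantity 2,991 units is within the quota, so the in-quota rate 7% applies to the full value.
Duty = $382,309.62 × 7% = $26,761.67.
Line 3 (7955.54.77, Duros, 760 kg, $72,010.00):
Base rate for 7955.54.77 is 25%.
Origin Duros qualifies under the Meroria–Duros agreement and 7955.54.77 is covered: preferential rate 17% applies instead.
The additional-duty order on 7955.54.77 targets Seristan, not Duros; it does not apply.
Duty = $72,010.00 × 17% = $12,241.70.
Total = $314,051.87 + $26,761.67 + $12,241.70 = $353,055.24.

$353,055.24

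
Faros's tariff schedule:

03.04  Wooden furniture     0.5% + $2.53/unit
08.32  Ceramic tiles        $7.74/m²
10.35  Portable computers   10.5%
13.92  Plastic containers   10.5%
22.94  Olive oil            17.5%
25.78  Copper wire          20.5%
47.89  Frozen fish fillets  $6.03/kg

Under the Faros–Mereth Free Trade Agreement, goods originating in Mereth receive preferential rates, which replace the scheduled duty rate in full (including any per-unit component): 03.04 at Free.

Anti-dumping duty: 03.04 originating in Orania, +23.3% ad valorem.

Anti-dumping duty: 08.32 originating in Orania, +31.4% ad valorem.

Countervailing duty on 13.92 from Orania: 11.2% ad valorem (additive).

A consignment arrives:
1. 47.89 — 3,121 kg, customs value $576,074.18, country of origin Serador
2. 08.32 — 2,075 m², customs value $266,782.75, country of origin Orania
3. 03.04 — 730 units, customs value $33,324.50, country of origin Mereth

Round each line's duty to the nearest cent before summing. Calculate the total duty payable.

Line 1 (47.89, Serador, 3,121 kg, $576,074.18):
Base rate for 47.89 is $6.03/kg.
Duty = 3,121 × $6.03 = $18,819.63.
Line 2 (08.32, Orania, 2,075 m², $266,782.75):
Base rate for 08.32 is $7.74/m².
Additional duty on 08.32 from Orania: +31.4% ad valorem. Applied ad valorem rate = 31.4%.
Duty = $266,782.75 × 31.4% + 2,075 × $7.74 = $99,830.28.
Line 3 (03.04, Mereth, 730 units, $33,324.50):
Base rate for 03.04 is 0.5% + $2.53/unit.
Origin Mereth qualifies under the Faros–Mereth agreement and 03.04 is covered: preferential rate Free applies instead.
The additional-duty order on 03.04 targets Orania, not Mereth; it does not apply.
Duty = $33,324.50 × 0% = $0.00.
Total = $18,819.63 + $99,830.28 + $0.00 = $118,649.91.

$118,649.91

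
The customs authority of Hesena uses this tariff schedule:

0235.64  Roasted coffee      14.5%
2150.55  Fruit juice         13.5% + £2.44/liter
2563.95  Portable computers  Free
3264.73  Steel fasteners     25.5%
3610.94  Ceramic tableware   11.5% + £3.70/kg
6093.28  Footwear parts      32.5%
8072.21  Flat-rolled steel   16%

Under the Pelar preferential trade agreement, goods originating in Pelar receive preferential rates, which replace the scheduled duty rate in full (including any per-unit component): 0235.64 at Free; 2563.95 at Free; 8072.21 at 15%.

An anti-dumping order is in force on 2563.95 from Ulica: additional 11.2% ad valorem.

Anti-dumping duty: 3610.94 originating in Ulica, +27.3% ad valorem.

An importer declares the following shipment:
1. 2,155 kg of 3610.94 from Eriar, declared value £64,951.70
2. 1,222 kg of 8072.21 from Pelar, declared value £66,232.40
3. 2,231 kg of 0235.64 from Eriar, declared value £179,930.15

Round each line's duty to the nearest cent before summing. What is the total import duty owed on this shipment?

Line 1 (3610.94, Eriar, 2,155 kg, £64,951.70):
Base rate for 3610.94 is 11.5% + £3.70/kg.
The additional-duty order on 3610.94 targets Ulica, not Eriar; it does not apply.
Duty = £64,951.70 × 11.5% + 2,155 × £3.70 = £15,442.95.
Line 2 (8072.21, Pelar, 1,222 kg, £66,232.40):
Base rate for 8072.21 is 16%.
Origin Pelar qualifies under the Hesena–Pelar agreement and 8072.21 is covered: preferential rate 15% applies instead.
Duty = £66,232.40 × 15% = £9,934.86.
Line 3 (0235.64, Eriar, 2,231 kg, £179,930.15):
Base rate for 0235.64 is 14.5%.
0235.64 has an FTA preferential rate, but origin Eriar is not Pelar; base rate stands.
Duty = £179,930.15 × 14.5% = £26,089.87.
Total = £15,442.95 + £9,934.86 + £26,089.87 = £51,467.68.

£51,467.68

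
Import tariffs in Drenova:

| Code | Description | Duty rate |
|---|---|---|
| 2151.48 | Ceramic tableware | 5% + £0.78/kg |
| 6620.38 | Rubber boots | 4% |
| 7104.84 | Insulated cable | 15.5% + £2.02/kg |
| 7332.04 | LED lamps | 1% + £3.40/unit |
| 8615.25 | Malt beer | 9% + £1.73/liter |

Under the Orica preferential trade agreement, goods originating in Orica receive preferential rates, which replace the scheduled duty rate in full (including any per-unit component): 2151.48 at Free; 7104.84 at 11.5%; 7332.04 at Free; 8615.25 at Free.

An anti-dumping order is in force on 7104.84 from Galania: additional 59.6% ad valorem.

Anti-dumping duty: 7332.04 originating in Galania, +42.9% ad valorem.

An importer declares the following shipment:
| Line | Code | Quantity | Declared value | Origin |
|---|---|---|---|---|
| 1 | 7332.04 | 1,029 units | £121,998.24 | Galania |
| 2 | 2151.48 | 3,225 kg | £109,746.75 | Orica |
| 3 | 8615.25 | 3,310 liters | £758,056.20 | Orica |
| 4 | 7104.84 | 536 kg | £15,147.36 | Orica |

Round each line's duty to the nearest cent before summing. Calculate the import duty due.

Line 1 (7332.04, Galania, 1,029 units, £121,998.24):
Base rate for 7332.04 is 1% + £3.40/unit.
7332.04 has an FTA preferential rate, but origin Galania is not Orica; base rate stands.
Additional duty on 7332.04 from Galania: +42.9%. Applied ad valorem rate: 1% + 42.9% = 43.9%.
Duty = £121,998.24 × 43.9% + 1,029 × £3.40 = £57,055.83.
Line 2 (2151.48, Orica, 3,225 kg, £109,746.75):
Base rate for 2151.48 is 5% + £0.78/kg.
Origin Orica qualifies under the Drenova–Orica agreement and 2151.48 is covered: preferential rate Free applies instead.
Duty = £109,746.75 × 0% = £0.00.
Line 3 (8615.25, Orica, 3,310 liters, £758,056.20):
Base rate for 8615.25 is 9% + £1.73/liter.
Origin Orica qualifies under the Drenova–Orica agreement and 8615.25 is covered: preferential rate Free applies instead.
Duty = £758,056.20 × 0% = £0.00.
Line 4 (7104.84, Orica, 536 kg, £15,147.36):
Base rate for 7104.84 is 15.5% + £2.02/kg.
Origin Orica qualifies under the Drenova–Orica agreement and 7104.84 is covered: preferential rate 11.5% applies instead.
The additional-duty order on 7104.84 targets Galania, not Orica; it does not apply.
Duty = £15,147.36 × 11.5% = £1,741.95.
Total = £57,055.83 + £0.00 + £0.00 + £1,741.95 = £58,797.78.

£58,797.78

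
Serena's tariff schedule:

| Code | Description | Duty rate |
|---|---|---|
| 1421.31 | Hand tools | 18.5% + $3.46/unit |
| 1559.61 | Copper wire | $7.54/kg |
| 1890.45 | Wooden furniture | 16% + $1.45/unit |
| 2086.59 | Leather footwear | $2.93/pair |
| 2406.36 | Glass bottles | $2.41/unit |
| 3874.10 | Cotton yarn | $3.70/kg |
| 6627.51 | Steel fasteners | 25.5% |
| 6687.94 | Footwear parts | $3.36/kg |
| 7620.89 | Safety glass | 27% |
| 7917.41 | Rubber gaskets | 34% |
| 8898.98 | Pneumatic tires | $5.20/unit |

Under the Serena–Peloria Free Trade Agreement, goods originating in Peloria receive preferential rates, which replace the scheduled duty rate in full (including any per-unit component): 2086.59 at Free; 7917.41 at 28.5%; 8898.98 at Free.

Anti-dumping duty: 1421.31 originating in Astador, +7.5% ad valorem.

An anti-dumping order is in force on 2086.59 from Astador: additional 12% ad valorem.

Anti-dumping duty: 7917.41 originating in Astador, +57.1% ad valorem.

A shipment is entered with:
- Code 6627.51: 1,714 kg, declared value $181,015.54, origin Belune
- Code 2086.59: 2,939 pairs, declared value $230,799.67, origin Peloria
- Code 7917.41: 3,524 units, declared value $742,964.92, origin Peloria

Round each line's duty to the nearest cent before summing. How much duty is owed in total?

$257,903.96

Line 1 (6627.51, Belune, 1,714 kg, $181,015.54):
Base rate for 6627.51 is 25.5%.
Duty = $181,015.54 × 25.5% = $46,158.96.
Line 2 (2086.59, Peloria, 2,939 pairs, $230,799.67):
Base rate for 2086.59 is $2.93/pair.
Origin Peloria qualifies under the Serena–Peloria agreement and 2086.59 is covered: preferential rate Free applies instead.
The additional-duty order on 2086.59 targets Astador, not Peloria; it does not apply.
Duty = $230,799.67 × 0% = $0.00.
Line 3 (7917.41, Peloria, 3,524 units, $742,964.92):
Base rate for 7917.41 is 34%.
Origin Peloria qualifies under the Serena–Peloria agreement and 7917.41 is covered: preferential rate 28.5% applies instead.
The additional-duty order on 7917.41 targets Astador, not Peloria; it does not apply.
Duty = $742,964.92 × 28.5% = $211,745.00.
Total = $46,158.96 + $0.00 + $211,745.00 = $257,903.96.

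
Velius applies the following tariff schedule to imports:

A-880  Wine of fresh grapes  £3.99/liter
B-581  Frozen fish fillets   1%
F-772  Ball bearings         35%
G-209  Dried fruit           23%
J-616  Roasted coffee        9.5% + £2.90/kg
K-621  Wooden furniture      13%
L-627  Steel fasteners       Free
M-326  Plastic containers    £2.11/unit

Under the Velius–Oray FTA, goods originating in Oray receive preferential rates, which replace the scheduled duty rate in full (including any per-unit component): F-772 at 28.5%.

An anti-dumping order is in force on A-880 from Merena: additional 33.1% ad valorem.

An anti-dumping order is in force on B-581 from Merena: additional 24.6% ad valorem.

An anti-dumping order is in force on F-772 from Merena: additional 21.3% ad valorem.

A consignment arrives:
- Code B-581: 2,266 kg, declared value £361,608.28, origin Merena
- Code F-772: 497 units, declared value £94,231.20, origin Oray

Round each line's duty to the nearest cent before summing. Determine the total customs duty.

£119,427.61

Line 1 (B-581, Merena, 2,266 kg, £361,608.28):
Base rate for B-581 is 1%.
Additional duty on B-581 from Merena: +24.6%. Applied ad valorem rate: 1% + 24.6% = 25.6%.
Duty = £361,608.28 × 25.6% = £92,571.72.
Line 2 (F-772, Oray, 497 units, £94,231.20):
Base rate for F-772 is 35%.
Origin Oray qualifies under the Velius–Oray agreement and F-772 is covered: preferential rate 28.5% applies instead.
The additional-duty order on F-772 targets Merena, not Oray; it does not apply.
Duty = £94,231.20 × 28.5% = £26,855.89.
Total = £92,571.72 + £26,855.89 = £119,427.61.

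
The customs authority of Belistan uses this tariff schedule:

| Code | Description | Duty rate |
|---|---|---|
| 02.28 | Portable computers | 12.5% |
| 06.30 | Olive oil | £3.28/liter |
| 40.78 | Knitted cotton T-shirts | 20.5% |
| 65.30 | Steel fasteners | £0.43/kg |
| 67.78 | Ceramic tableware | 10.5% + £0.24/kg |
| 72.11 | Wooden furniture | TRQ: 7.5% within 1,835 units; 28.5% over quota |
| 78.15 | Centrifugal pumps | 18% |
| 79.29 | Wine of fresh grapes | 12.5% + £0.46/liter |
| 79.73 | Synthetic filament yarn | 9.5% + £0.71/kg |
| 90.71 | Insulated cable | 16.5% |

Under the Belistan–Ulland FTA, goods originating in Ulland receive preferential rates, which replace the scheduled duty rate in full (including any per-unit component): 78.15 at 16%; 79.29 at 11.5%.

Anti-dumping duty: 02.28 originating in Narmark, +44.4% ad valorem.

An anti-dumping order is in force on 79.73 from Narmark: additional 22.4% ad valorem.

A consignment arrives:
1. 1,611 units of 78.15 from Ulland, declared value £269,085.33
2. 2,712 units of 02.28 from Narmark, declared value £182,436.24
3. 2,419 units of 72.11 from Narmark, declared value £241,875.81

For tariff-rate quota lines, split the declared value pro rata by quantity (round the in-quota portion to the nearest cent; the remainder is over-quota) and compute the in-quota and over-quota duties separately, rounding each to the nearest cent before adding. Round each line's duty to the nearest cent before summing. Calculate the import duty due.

£177,263.33

Line 1 (78.15, Ulland, 1,611 units, £269,085.33):
Base rate for 78.15 is 18%.
Origin Ulland qualifies under the Belistan–Ulland agreement and 78.15 is covered: preferential rate 16% applies instead.
Duty = £269,085.33 × 16% = £43,053.65.
Line 2 (02.28, Narmark, 2,712 units, £182,436.24):
Base rate for 02.28 is 12.5%.
Additional duty on 02.28 from Narmark: +44.4%. Applied ad valorem rate: 12.5% + 44.4% = 56.9%.
Duty = £182,436.24 × 56.9% = £103,806.22.
Line 3 (72.11, Narmark, 2,419 units, £241,875.81):
Code 72.11 is under a tariff-rate quota (threshold 1,835 units). In-quota: 1,835 units at 7.5%; over-quota: 584 units at 28.5%.
Pro-rata value split: in-quota = £241,875.81 × 1,835/2,419 = £183,481.65; over-quota = £241,875.81 − £183,481.65 = £58,394.16.
In-quota duty = £183,481.65 × 7.5% = £13,761.12. Over-quota duty = £58,394.16 × 28.5% = £16,642.34.
Line duty = £13,761.12 + £16,642.34 = £30,403.46.
Total = £43,053.65 + £103,806.22 + £30,403.46 = £177,263.33.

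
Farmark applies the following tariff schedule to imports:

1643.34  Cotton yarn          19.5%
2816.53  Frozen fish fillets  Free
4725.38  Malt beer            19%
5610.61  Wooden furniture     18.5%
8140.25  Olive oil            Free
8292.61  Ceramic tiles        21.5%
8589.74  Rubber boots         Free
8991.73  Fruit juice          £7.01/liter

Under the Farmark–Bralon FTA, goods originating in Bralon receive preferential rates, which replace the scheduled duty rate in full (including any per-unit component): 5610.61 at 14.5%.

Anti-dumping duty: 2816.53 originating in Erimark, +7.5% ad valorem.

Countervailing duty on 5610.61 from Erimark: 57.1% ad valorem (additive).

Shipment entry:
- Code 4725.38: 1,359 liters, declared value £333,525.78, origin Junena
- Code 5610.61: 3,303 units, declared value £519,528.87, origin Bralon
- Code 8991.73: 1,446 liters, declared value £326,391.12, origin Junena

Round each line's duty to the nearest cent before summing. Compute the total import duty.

£148,838.05

Line 1 (4725.38, Junena, 1,359 liters, £333,525.78):
Base rate for 4725.38 is 19%.
Duty = £333,525.78 × 19% = £63,369.90.
Line 2 (5610.61, Bralon, 3,303 units, £519,528.87):
Base rate for 5610.61 is 18.5%.
Origin Bralon qualifies under the Farmark–Bralon agreement and 5610.61 is covered: preferential rate 14.5% applies instead.
The additional-duty order on 5610.61 targets Erimark, not Bralon; it does not apply.
Duty = £519,528.87 × 14.5% = £75,331.69.
Line 3 (8991.73, Junena, 1,446 liters, £326,391.12):
Base rate for 8991.73 is £7.01/liter.
Duty = 1,446 × £7.01 = £10,136.46.
Total = £63,369.90 + £75,331.69 + £10,136.46 = £148,838.05.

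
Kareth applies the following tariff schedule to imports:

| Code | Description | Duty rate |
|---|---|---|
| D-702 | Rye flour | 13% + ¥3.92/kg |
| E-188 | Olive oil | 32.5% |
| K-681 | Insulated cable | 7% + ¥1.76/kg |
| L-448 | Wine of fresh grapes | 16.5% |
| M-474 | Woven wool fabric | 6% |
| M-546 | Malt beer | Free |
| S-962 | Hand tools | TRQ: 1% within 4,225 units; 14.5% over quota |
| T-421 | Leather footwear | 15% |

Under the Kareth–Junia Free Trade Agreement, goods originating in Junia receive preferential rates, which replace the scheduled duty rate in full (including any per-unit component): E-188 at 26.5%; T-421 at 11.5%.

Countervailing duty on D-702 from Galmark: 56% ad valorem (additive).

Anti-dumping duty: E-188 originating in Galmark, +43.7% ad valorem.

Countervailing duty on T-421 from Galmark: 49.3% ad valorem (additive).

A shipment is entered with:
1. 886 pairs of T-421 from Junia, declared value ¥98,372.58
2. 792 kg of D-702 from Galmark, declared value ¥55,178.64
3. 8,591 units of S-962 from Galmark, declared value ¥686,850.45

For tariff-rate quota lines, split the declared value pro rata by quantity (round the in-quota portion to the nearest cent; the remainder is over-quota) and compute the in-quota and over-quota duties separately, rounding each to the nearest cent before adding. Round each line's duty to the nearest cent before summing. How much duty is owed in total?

¥106,482.59

Line 1 (T-421, Junia, 886 pairs, ¥98,372.58):
Base rate for T-421 is 15%.
Origin Junia qualifies under the Kareth–Junia agreement and T-421 is covered: preferential rate 11.5% applies instead.
The additional-duty order on T-421 targets Galmark, not Junia; it does not apply.
Duty = ¥98,372.58 × 11.5% = ¥11,312.85.
Line 2 (D-702, Galmark, 792 kg, ¥55,178.64):
Base rate for D-702 is 13% + ¥3.92/kg.
Additional duty on D-702 from Galmark: +56%. Applied ad valorem rate: 13% + 56% = 69%.
Duty = ¥55,178.64 × 69% + 792 × ¥3.92 = ¥41,177.90.
Line 3 (S-962, Galmark, 8,591 units, ¥686,850.45):
Code S-962 is under a tariff-rate quota (threshold 4,225 units). In-quota: 4,225 units at 1%; over-quota: 4,366 units at 14.5%.
Pro-rata value split: in-quota = ¥686,850.45 × 4,225/8,591 = ¥337,788.75; over-quota = ¥686,850.45 − ¥337,788.75 = ¥349,061.70.
In-quota duty = ¥337,788.75 × 1% = ¥3,377.89. Over-quota duty = ¥349,061.70 × 14.5% = ¥50,613.95.
Line duty = ¥3,377.89 + ¥50,613.95 = ¥53,991.84.
Total = ¥11,312.85 + ¥41,177.90 + ¥53,991.84 = ¥106,482.59.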